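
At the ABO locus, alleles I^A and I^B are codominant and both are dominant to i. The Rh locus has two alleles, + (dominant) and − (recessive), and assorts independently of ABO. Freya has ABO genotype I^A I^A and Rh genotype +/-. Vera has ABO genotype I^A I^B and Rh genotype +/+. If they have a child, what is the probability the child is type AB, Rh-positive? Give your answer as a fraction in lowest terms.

ABO cross I^A I^A × I^A I^B → offspring phenotypes: 1/2 A, 1/2 AB.
Rh cross +/- × +/+ → 1 Rh+.
Independent loci: P(type AB, Rh-positive) = 1/2 × 1 = 1/2.

1/2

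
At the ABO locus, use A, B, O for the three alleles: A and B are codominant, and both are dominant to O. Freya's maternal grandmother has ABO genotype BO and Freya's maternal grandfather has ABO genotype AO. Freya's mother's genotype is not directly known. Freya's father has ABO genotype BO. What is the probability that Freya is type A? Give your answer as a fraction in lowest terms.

Freya's mother's ABO genotype from BO × AO: 1/4 AB, 1/4 AO, 1/4 BO, 1/4 OO.
Crossing each possibility with the father BO and summing P(type A): 1/4·1/4 + 1/4·1/4 + 1/4·0 + 1/4·0 = 1/8.

1/8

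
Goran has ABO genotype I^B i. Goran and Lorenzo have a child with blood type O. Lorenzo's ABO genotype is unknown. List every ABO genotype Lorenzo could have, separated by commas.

I^A i, I^B i, i i

For each candidate genotype of Lorenzo, check whether crossing it with I^B i can produce every observed child phenotype.
  I^A I^A → possible child types {A, AB} ✗
  I^A I^B → possible child types {A, B, AB} ✗
  I^A i → possible child types {O, A, B, AB} ✓
  I^B I^B → possible child types {B} ✗
  I^B i → possible child types {O, B} ✓
  i i → possible child types {O, B} ✓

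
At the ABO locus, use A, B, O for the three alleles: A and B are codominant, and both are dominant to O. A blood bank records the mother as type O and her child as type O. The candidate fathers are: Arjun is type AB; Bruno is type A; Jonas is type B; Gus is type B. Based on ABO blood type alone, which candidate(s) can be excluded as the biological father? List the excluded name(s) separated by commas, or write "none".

A candidate is excluded only if no genotype consistent with his phenotype could produce a type O child with a type O mother.
Arjun (type AB): no genotype consistent with that phenotype can produce a type-O child with a type-O mother.

Arjun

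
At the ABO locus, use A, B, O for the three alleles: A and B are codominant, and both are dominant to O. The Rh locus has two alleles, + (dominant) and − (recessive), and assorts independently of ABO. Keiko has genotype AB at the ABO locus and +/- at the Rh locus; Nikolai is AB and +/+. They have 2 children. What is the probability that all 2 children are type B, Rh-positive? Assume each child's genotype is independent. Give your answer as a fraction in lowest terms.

ABO cross AB × AB → 1/4 A, 1/4 B, 1/2 AB.
Rh cross +/- × +/+ → 1 Rh+; so P(type B, Rh-positive) = 1/4 × 1 = 1/4 per child.
All 2 independent: (1/4)^2 = 1/16.

1/16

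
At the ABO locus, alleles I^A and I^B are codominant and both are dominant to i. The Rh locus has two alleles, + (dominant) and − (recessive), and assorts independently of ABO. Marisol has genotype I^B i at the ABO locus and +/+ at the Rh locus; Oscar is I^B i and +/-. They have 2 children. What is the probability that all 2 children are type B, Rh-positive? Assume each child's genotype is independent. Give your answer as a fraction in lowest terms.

ABO cross I^B i × I^B i → 1/4 O, 3/4 B.
Rh cross +/+ × +/- → 1 Rh+; so P(type B, Rh-positive) = 3/4 × 1 = 3/4 per child.
All 2 independent: (3/4)^2 = 9/16.

9/16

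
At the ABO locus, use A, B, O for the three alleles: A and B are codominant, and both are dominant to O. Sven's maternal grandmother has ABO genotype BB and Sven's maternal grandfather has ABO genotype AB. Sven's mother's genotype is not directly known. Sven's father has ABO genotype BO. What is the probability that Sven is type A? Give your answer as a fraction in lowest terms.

1/8

Sven's mother's ABO genotype from BB × AB: 1/2 AB, 1/2 BB.
Crossing each possibility with the father BO and summing P(type A): 1/2·1/4 + 1/2·0 = 1/8.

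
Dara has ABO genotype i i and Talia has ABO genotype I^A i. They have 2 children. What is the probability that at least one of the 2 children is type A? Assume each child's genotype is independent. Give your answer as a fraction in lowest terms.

3/4

ABO cross i i × I^A i → 1/2 O, 1/2 A.
So P(type A) = 1/2 per child.
P(none) = (1/2)^2 = 1/4; P(at least one) = 1 − 1/4 = 3/4.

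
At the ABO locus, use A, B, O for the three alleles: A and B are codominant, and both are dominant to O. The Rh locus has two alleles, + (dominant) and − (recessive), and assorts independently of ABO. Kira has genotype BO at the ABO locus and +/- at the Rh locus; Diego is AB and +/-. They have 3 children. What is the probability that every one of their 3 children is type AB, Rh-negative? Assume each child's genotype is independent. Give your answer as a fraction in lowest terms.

ABO cross BO × AB → 1/4 A, 1/2 B, 1/4 AB.
Rh cross +/- × +/- → 3/4 Rh+, 1/4 Rh-; so P(type AB, Rh-negative) = 1/4 × 1/4 = 1/16 per child.
All 3 independent: (1/16)^3 = 1/4096.

1/4096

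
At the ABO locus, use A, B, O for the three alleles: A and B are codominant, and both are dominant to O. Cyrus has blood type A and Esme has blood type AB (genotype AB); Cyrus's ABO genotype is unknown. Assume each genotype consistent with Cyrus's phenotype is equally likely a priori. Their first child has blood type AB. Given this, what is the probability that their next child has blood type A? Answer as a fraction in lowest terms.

Possible genotypes: Cyrus ∈ {AA, AO}; Esme ∈ {AB}.
Weight each parental genotype pair by prior × P(type-AB child):
  AA × AB: posterior weight 2/3; P(next child type A) = 1/2.
  AO × AB: posterior weight 1/3; P(next child type A) = 1/2.
Weighted sum = 1/2.

1/2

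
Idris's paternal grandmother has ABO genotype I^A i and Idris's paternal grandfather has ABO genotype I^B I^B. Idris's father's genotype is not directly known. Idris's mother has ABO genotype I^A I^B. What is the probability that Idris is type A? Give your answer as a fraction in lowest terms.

1/4

Idris's father's ABO genotype from I^A i × I^B I^B: 1/2 I^A I^B, 1/2 I^B i.
Crossing each possibility with the mother I^A I^B and summing P(type A): 1/2·1/4 + 1/2·1/4 = 1/4.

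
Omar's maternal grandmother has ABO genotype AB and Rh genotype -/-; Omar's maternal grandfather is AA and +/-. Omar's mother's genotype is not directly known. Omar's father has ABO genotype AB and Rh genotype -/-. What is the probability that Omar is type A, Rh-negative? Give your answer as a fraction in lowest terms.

Omar's mother's ABO genotype from AB × AA: 1/2 AA, 1/2 AB.
Crossing each possibility with the father AB and summing P(type A): 1/2·1/2 + 1/2·1/4 = 3/8.
Similarly for Rh via the mother's Rh distribution: P(Rh-) = 3/4.
Independent loci: 3/8 × 3/4 = 9/32.

9/32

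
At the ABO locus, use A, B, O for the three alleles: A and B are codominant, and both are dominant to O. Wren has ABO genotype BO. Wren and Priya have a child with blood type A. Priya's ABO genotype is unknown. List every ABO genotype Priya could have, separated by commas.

For each candidate genotype of Priya, check whether crossing it with BO can produce every observed child phenotype.
  AA → possible child types {A, AB} ✓
  AB → possible child types {A, B, AB} ✓
  AO → possible child types {O, A, B, AB} ✓
  BB → possible child types {B} ✗
  BO → possible child types {O, B} ✗
  OO → possible child types {O, B} ✗

AA, AB, AO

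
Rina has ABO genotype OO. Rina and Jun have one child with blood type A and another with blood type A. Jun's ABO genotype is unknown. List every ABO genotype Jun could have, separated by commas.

AA, AB, AO

For each candidate genotype of Jun, check whether crossing it with OO can produce every observed child phenotype.
  AA → possible child types {A} ✓
  AB → possible child types {A, B} ✓
  AO → possible child types {O, A} ✓
  BB → possible child types {B} ✗
  BO → possible child types {O, B} ✗
  OO → possible child types {O} ✗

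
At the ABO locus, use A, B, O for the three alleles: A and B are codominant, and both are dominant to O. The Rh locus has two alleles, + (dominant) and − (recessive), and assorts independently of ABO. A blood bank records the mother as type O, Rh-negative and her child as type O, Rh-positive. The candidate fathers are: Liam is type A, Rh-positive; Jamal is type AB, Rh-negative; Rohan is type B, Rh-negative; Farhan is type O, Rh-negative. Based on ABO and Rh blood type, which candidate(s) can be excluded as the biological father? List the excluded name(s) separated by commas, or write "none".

Jamal, Rohan, Farhan

A candidate is excluded only if no genotype consistent with his phenotype could produce a type O, Rh-positive child with a type O, Rh-negative mother.
Jamal (type AB, Rh-): no genotype consistent with that phenotype can produce a type-O Rh+ child with a type-O mother.
Rohan (type B, Rh-): no genotype consistent with that phenotype can produce a type-O Rh+ child with a type-O mother.
Farhan (type O, Rh-): no genotype consistent with that phenotype can produce a type-O Rh+ child with a type-O mother.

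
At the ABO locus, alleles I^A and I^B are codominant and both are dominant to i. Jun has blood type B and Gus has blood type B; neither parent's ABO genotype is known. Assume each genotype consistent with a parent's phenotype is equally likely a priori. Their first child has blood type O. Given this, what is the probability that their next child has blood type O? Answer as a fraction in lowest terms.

1/4

Possible genotypes: Jun ∈ {I^B I^B, I^B i}; Gus ∈ {I^B I^B, I^B i}.
Weight each parental genotype pair by prior × P(type-O child):
  I^B i × I^B i: posterior weight 1; P(next child type O) = 1/4.
Weighted sum = 1/4.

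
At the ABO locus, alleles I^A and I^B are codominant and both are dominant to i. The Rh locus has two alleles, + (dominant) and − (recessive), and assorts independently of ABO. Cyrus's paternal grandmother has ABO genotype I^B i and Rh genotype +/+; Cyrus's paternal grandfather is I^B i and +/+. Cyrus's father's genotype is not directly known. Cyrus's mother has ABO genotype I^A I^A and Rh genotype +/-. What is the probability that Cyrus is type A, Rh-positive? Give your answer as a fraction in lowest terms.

Cyrus's father's ABO genotype from I^B i × I^B i: 1/4 I^B I^B, 1/2 I^B i, 1/4 i i.
Crossing each possibility with the mother I^A I^A and summing P(type A): 1/4·0 + 1/2·1/2 + 1/4·1 = 1/2.
Similarly for Rh via the father's Rh distribution: P(Rh+) = 1.
Independent loci: 1/2 × 1 = 1/2.

1/2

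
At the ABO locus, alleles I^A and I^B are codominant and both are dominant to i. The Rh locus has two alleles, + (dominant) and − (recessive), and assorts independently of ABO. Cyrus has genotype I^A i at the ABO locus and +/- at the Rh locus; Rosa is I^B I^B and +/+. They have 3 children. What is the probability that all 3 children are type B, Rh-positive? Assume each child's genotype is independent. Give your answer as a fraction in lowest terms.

1/8

ABO cross I^A i × I^B I^B → 1/2 B, 1/2 AB.
Rh cross +/- × +/+ → 1 Rh+; so P(type B, Rh-positive) = 1/2 × 1 = 1/2 per child.
All 3 independent: (1/2)^3 = 1/8.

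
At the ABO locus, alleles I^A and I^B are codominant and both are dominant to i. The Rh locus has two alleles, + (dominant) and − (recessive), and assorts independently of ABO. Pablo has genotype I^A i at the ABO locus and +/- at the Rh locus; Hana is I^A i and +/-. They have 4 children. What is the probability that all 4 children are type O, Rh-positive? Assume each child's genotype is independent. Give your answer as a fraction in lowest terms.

81/65536

ABO cross I^A i × I^A i → 1/4 O, 3/4 A.
Rh cross +/- × +/- → 3/4 Rh+, 1/4 Rh-; so P(type O, Rh-positive) = 1/4 × 3/4 = 3/16 per child.
All 4 independent: (3/16)^4 = 81/65536.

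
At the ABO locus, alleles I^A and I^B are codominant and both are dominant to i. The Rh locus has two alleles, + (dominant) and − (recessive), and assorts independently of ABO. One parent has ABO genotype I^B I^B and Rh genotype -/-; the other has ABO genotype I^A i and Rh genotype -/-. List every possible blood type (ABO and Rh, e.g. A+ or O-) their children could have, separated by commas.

Gametes from I^B I^B × I^A i give offspring ABO genotypes I^A I^B, I^B i, i.e. phenotypes B, AB.
Rh cross -/- × -/- → phenotypes Rh-.
Combining independently: B-, AB-.

B-, AB-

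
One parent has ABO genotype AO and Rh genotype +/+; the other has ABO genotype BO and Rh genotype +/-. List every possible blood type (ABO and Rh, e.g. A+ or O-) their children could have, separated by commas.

Gametes from AO × BO give offspring ABO genotypes AB, AO, BO, OO, i.e. phenotypes O, A, B, AB.
Rh cross +/+ × +/- → phenotypes Rh+.
Combining independently: O+, A+, B+, AB+.

O+, A+, B+, AB+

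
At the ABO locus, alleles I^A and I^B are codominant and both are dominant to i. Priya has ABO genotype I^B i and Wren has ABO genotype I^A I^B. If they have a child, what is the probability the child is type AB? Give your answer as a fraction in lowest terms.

ABO cross I^B i × I^A I^B → offspring phenotypes: 1/4 A, 1/2 B, 1/4 AB.
So P(type AB) = 1/4.

1/4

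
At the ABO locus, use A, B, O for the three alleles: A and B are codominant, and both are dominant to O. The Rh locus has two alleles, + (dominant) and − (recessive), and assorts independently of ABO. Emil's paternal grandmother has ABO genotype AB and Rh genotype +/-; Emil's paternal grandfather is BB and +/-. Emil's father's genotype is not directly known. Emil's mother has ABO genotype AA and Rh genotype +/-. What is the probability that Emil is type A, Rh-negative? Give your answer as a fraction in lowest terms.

1/16

Emil's father's ABO genotype from AB × BB: 1/2 AB, 1/2 BB.
Crossing each possibility with the mother AA and summing P(type A): 1/2·1/2 + 1/2·0 = 1/4.
Similarly for Rh via the father's Rh distribution: P(Rh-) = 1/4.
Independent loci: 1/4 × 1/4 = 1/16.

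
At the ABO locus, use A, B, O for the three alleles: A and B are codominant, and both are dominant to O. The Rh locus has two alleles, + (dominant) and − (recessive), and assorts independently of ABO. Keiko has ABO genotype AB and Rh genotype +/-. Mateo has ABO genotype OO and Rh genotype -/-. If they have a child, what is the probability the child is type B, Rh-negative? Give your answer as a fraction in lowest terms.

ABO cross AB × OO → offspring phenotypes: 1/2 A, 1/2 B.
Rh cross +/- × -/- → 1/2 Rh+, 1/2 Rh-.
Independent loci: P(type B, Rh-negative) = 1/2 × 1/2 = 1/4.

1/4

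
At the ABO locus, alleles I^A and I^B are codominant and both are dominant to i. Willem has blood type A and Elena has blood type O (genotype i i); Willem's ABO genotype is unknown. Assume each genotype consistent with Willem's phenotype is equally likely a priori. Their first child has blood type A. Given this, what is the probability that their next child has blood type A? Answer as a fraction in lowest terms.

Possible genotypes: Willem ∈ {I^A I^A, I^A i}; Elena ∈ {i i}.
Weight each parental genotype pair by prior × P(type-A child):
  I^A I^A × i i: posterior weight 2/3; P(next child type A) = 1.
  I^A i × i i: posterior weight 1/3; P(next child type A) = 1/2.
Weighted sum = 5/6.

5/6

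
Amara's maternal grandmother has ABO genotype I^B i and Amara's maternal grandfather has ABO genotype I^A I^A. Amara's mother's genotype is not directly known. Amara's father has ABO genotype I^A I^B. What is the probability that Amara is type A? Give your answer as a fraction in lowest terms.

Amara's mother's ABO genotype from I^B i × I^A I^A: 1/2 I^A I^B, 1/2 I^A i.
Crossing each possibility with the father I^A I^B and summing P(type A): 1/2·1/4 + 1/2·1/2 = 3/8.

3/8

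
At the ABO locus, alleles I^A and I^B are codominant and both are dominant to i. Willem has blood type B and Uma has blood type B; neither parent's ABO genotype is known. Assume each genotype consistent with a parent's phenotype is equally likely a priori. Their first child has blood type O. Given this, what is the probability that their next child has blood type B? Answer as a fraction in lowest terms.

Possible genotypes: Willem ∈ {I^B I^B, I^B i}; Uma ∈ {I^B I^B, I^B i}.
Weight each parental genotype pair by prior × P(type-O child):
  I^B i × I^B i: posterior weight 1; P(next child type B) = 3/4.
Weighted sum = 3/4.

3/4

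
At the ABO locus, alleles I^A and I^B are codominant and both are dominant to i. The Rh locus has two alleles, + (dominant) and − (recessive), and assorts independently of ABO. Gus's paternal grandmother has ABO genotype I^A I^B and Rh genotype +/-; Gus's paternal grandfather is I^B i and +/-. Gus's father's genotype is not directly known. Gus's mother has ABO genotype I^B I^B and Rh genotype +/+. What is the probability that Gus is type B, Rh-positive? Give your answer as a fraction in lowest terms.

Gus's father's ABO genotype from I^A I^B × I^B i: 1/4 I^A I^B, 1/4 I^A i, 1/4 I^B I^B, 1/4 I^B i.
Crossing each possibility with the mother I^B I^B and summing P(type B): 1/4·1/2 + 1/4·1/2 + 1/4·1 + 1/4·1 = 3/4.
Similarly for Rh via the father's Rh distribution: P(Rh+) = 1.
Independent loci: 3/4 × 1 = 3/4.

3/4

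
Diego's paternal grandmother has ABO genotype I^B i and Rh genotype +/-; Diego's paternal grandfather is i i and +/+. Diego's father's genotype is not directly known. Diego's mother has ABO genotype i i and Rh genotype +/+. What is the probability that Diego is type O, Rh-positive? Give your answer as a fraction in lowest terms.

Diego's father's ABO genotype from I^B i × i i: 1/2 I^B i, 1/2 i i.
Crossing each possibility with the mother i i and summing P(type O): 1/2·1/2 + 1/2·1 = 3/4.
Similarly for Rh via the father's Rh distribution: P(Rh+) = 1.
Independent loci: 3/4 × 1 = 3/4.

3/4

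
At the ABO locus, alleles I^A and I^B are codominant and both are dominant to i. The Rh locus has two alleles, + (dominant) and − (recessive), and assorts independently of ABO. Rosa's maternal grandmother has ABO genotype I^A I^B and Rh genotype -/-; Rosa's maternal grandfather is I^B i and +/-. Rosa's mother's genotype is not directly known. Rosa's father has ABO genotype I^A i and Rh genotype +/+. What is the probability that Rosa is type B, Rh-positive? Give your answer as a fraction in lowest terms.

1/4

Rosa's mother's ABO genotype from I^A I^B × I^B i: 1/4 I^A I^B, 1/4 I^A i, 1/4 I^B I^B, 1/4 I^B i.
Crossing each possibility with the father I^A i and summing P(type B): 1/4·1/4 + 1/4·0 + 1/4·1/2 + 1/4·1/4 = 1/4.
Similarly for Rh via the mother's Rh distribution: P(Rh+) = 1.
Independent loci: 1/4 × 1 = 1/4.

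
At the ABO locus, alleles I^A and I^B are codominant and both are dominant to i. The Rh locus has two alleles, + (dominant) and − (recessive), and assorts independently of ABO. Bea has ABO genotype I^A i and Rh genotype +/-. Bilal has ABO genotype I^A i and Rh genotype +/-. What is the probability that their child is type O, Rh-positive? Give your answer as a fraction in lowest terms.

ABO cross I^A i × I^A i → offspring phenotypes: 1/4 O, 3/4 A.
Rh cross +/- × +/- → 3/4 Rh+, 1/4 Rh-.
Independent loci: P(type O, Rh-positive) = 1/4 × 3/4 = 3/16.

3/16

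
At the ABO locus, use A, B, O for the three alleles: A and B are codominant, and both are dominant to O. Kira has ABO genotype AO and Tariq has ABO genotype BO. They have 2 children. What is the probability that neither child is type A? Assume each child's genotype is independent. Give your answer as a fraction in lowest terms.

9/16

ABO cross AO × BO → 1/4 O, 1/4 A, 1/4 B, 1/4 AB.
So P(type A) = 1/4 per child.
P(not type A) = 3/4 for one child; (3/4)^2 = 9/16.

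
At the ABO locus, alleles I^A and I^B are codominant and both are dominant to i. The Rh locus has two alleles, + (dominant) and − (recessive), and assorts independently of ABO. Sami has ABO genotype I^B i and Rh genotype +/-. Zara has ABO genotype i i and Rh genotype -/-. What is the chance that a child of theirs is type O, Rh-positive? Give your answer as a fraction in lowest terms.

ABO cross I^B i × i i → offspring phenotypes: 1/2 O, 1/2 B.
Rh cross +/- × -/- → 1/2 Rh+, 1/2 Rh-.
Independent loci: P(type O, Rh-positive) = 1/2 × 1/2 = 1/4.

1/4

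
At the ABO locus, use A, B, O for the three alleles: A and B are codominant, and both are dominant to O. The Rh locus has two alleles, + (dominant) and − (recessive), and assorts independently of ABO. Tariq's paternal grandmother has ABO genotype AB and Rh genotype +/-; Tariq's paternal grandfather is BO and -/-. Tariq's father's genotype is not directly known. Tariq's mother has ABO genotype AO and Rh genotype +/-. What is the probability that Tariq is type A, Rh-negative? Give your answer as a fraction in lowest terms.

Tariq's father's ABO genotype from AB × BO: 1/4 AB, 1/4 AO, 1/4 BB, 1/4 BO.
Crossing each possibility with the mother AO and summing P(type A): 1/4·1/2 + 1/4·3/4 + 1/4·0 + 1/4·1/4 = 3/8.
Similarly for Rh via the father's Rh distribution: P(Rh-) = 3/8.
Independent loci: 3/8 × 3/8 = 9/64.

9/64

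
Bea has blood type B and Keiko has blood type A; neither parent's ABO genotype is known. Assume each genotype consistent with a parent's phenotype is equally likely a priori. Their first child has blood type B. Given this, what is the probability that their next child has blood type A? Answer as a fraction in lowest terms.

Possible genotypes: Bea ∈ {I^B I^B, I^B i}; Keiko ∈ {I^A I^A, I^A i}.
Weight each parental genotype pair by prior × P(type-B child):
  I^B I^B × I^A i: posterior weight 2/3; P(next child type A) = 0.
  I^B i × I^A i: posterior weight 1/3; P(next child type A) = 1/4.
Weighted sum = 1/12.

1/12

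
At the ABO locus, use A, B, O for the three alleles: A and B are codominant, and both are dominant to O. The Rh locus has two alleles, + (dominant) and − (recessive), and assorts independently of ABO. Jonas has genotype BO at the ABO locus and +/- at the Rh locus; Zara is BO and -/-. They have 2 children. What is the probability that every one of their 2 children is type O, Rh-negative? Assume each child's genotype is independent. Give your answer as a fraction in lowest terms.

ABO cross BO × BO → 1/4 O, 3/4 B.
Rh cross +/- × -/- → 1/2 Rh+, 1/2 Rh-; so P(type O, Rh-negative) = 1/4 × 1/2 = 1/8 per child.
All 2 independent: (1/8)^2 = 1/64.

1/64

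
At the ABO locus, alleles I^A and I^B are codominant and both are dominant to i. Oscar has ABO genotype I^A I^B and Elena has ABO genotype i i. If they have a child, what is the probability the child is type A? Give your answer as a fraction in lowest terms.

1/2

ABO cross I^A I^B × i i → offspring phenotypes: 1/2 A, 1/2 B.
So P(type A) = 1/2.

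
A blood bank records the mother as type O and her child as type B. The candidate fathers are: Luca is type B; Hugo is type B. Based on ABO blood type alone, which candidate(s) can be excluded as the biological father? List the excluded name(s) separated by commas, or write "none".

none

A candidate is excluded only if no genotype consistent with his phenotype could produce a type B child with a type O mother.
Every candidate has at least one consistent genotype combination, so none can be excluded.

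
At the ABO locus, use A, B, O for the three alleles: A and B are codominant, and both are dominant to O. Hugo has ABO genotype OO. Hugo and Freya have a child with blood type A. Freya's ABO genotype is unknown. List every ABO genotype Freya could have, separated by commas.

AA, AB, AO

For each candidate genotype of Freya, check whether crossing it with OO can produce every observed child phenotype.
  AA → possible child types {A} ✓
  AB → possible child types {A, B} ✓
  AO → possible child types {O, A} ✓
  BB → possible child types {B} ✗
  BO → possible child types {O, B} ✗
  OO → possible child types {O} ✗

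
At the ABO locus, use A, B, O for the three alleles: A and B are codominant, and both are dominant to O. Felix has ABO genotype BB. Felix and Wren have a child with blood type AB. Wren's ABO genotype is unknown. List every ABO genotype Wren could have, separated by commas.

For each candidate genotype of Wren, check whether crossing it with BB can produce every observed child phenotype.
  AA → possible child types {AB} ✓
  AB → possible child types {B, AB} ✓
  AO → possible child types {B, AB} ✓
  BB → possible child types {B} ✗
  BO → possible child types {B} ✗
  OO → possible child types {B} ✗

AA, AB, AO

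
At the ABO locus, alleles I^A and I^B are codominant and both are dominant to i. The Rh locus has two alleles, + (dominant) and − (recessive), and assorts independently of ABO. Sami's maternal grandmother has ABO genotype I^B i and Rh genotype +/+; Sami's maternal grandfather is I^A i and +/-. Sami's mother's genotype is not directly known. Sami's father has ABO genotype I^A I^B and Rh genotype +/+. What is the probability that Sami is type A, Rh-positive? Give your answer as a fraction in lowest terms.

Sami's mother's ABO genotype from I^B i × I^A i: 1/4 I^A I^B, 1/4 I^A i, 1/4 I^B i, 1/4 i i.
Crossing each possibility with the father I^A I^B and summing P(type A): 1/4·1/4 + 1/4·1/2 + 1/4·1/4 + 1/4·1/2 = 3/8.
Similarly for Rh via the mother's Rh distribution: P(Rh+) = 1.
Independent loci: 3/8 × 1 = 3/8.

3/8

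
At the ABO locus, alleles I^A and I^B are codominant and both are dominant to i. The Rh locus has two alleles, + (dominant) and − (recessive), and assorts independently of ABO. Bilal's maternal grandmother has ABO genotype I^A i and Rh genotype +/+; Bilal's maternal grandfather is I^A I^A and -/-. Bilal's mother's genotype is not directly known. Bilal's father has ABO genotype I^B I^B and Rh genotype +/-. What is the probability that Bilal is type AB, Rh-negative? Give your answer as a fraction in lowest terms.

3/16

Bilal's mother's ABO genotype from I^A i × I^A I^A: 1/2 I^A I^A, 1/2 I^A i.
Crossing each possibility with the father I^B I^B and summing P(type AB): 1/2·1 + 1/2·1/2 = 3/4.
Similarly for Rh via the mother's Rh distribution: P(Rh-) = 1/4.
Independent loci: 3/4 × 1/4 = 3/16.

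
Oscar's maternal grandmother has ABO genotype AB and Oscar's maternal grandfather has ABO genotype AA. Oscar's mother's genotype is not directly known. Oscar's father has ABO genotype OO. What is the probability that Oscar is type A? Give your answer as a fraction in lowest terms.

3/4

Oscar's mother's ABO genotype from AB × AA: 1/2 AA, 1/2 AB.
Crossing each possibility with the father OO and summing P(type A): 1/2·1 + 1/2·1/2 = 3/4.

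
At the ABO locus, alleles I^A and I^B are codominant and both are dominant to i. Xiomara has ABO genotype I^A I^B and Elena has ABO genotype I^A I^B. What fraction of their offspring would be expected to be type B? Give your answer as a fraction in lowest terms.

1/4

ABO cross I^A I^B × I^A I^B → offspring phenotypes: 1/4 A, 1/4 B, 1/2 AB.
So P(type B) = 1/4.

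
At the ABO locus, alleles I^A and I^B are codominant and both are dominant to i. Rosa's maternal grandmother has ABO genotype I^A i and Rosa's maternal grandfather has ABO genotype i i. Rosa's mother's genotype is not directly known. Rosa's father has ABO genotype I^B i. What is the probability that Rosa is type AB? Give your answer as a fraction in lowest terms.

1/8

Rosa's mother's ABO genotype from I^A i × i i: 1/2 I^A i, 1/2 i i.
Crossing each possibility with the father I^B i and summing P(type AB): 1/2·1/4 + 1/2·0 = 1/8.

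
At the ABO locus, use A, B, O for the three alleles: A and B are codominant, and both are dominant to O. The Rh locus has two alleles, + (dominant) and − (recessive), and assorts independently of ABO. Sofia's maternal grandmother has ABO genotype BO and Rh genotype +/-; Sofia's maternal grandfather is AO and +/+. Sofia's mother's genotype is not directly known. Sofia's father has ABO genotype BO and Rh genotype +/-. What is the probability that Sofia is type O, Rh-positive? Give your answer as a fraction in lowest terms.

Sofia's mother's ABO genotype from BO × AO: 1/4 AB, 1/4 AO, 1/4 BO, 1/4 OO.
Crossing each possibility with the father BO and summing P(type O): 1/4·0 + 1/4·1/4 + 1/4·1/4 + 1/4·1/2 = 1/4.
Similarly for Rh via the mother's Rh distribution: P(Rh+) = 7/8.
Independent loci: 1/4 × 7/8 = 7/32.

7/32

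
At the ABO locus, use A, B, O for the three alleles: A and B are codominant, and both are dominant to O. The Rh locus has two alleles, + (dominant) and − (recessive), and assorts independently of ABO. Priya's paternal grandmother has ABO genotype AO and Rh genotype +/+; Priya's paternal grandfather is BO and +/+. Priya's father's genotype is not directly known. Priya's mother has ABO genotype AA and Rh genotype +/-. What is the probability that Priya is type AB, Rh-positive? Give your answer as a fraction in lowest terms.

1/4

Priya's father's ABO genotype from AO × BO: 1/4 AB, 1/4 AO, 1/4 BO, 1/4 OO.
Crossing each possibility with the mother AA and summing P(type AB): 1/4·1/2 + 1/4·0 + 1/4·1/2 + 1/4·0 = 1/4.
Similarly for Rh via the father's Rh distribution: P(Rh+) = 1.
Independent loci: 1/4 × 1 = 1/4.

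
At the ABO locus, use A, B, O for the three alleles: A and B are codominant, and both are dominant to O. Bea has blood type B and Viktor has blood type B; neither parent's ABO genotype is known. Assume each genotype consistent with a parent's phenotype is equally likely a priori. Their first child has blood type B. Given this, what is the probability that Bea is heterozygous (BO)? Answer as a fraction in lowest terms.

7/15

Possible genotypes: Bea ∈ {BB, BO}; Viktor ∈ {BB, BO}.
Weight each parental genotype pair by prior × P(type-B child):
  BB × BB: posterior weight 4/15.
  BB × BO: posterior weight 4/15.
  BO × BB: posterior weight 4/15.
  BO × BO: posterior weight 1/5.
Sum the posterior weight over pairs where Bea is BO: 7/15.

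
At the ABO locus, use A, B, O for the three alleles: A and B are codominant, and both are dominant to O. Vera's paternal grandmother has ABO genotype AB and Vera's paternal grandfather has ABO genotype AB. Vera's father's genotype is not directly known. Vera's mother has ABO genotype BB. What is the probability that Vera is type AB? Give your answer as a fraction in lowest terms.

1/2

Vera's father's ABO genotype from AB × AB: 1/4 AA, 1/2 AB, 1/4 BB.
Crossing each possibility with the mother BB and summing P(type AB): 1/4·1 + 1/2·1/2 + 1/4·0 = 1/2.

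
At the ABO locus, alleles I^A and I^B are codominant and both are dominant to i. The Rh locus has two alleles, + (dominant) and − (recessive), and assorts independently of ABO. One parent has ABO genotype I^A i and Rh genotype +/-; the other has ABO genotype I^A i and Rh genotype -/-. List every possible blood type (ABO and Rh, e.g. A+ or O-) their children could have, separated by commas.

O+, O-, A+, A-

Gametes from I^A i × I^A i give offspring ABO genotypes I^A I^A, I^A i, i i, i.e. phenotypes O, A.
Rh cross +/- × -/- → phenotypes Rh+, Rh-.
Combining independently: O+, O-, A+, A-.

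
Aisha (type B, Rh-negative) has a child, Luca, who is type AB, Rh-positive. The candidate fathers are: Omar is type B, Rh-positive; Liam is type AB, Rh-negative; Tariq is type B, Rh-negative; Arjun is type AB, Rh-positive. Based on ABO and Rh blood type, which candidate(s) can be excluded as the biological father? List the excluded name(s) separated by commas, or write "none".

Omar, Liam, Tariq

A candidate is excluded only if no genotype consistent with his phenotype could produce a type AB, Rh-positive child with a type B, Rh-negative mother.
Omar (type B, Rh+): no genotype consistent with that phenotype can produce a type-AB Rh+ child with a type-B mother.
Liam (type AB, Rh-): no genotype consistent with that phenotype can produce a type-AB Rh+ child with a type-B mother.
Tariq (type B, Rh-): no genotype consistent with that phenotype can produce a type-AB Rh+ child with a type-B mother.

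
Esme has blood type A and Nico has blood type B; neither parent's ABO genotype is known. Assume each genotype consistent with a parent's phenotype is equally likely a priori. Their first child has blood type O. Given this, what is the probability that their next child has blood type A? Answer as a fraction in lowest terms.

Possible genotypes: Esme ∈ {AA, AO}; Nico ∈ {BB, BO}.
Weight each parental genotype pair by prior × P(type-O child):
  AO × BO: posterior weight 1; P(next child type A) = 1/4.
Weighted sum = 1/4.

1/4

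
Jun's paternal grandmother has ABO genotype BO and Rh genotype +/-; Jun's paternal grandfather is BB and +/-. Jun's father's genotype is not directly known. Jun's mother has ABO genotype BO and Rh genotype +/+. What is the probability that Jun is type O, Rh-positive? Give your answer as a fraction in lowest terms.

1/8

Jun's father's ABO genotype from BO × BB: 1/2 BB, 1/2 BO.
Crossing each possibility with the mother BO and summing P(type O): 1/2·0 + 1/2·1/4 = 1/8.
Similarly for Rh via the father's Rh distribution: P(Rh+) = 1.
Independent loci: 1/8 × 1 = 1/8.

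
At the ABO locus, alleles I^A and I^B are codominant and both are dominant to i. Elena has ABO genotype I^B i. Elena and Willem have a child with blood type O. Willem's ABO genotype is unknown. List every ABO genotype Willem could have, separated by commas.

For each candidate genotype of Willem, check whether crossing it with I^B i can produce every observed child phenotype.
  I^A I^A → possible child types {A, AB} ✗
  I^A I^B → possible child types {A, B, AB} ✗
  I^A i → possible child types {O, A, B, AB} ✓
  I^B I^B → possible child types {B} ✗
  I^B i → possible child types {O, B} ✓
  i i → possible child types {O, B} ✓

I^A i, I^B i, i i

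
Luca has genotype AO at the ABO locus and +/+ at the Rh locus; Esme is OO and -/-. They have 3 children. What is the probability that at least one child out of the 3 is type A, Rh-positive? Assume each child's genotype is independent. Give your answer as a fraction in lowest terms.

7/8

ABO cross AO × OO → 1/2 O, 1/2 A.
Rh cross +/+ × -/- → 1 Rh+; so P(type A, Rh-positive) = 1/2 × 1 = 1/2 per child.
P(none) = (1/2)^3 = 1/8; P(at least one) = 1 − 1/8 = 7/8.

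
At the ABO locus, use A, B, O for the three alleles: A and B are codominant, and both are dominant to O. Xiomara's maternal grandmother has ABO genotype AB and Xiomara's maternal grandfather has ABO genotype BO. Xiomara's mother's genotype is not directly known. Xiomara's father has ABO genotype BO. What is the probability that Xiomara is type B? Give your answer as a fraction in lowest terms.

5/8

Xiomara's mother's ABO genotype from AB × BO: 1/4 AB, 1/4 AO, 1/4 BB, 1/4 BO.
Crossing each possibility with the father BO and summing P(type B): 1/4·1/2 + 1/4·1/4 + 1/4·1 + 1/4·3/4 = 5/8.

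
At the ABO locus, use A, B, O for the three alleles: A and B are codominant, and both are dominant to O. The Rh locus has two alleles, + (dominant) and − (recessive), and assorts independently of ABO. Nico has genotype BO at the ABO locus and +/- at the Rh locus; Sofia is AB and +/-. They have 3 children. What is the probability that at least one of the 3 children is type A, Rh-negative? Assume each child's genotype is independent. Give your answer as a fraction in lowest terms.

ABO cross BO × AB → 1/4 A, 1/2 B, 1/4 AB.
Rh cross +/- × +/- → 3/4 Rh+, 1/4 Rh-; so P(type A, Rh-negative) = 1/4 × 1/4 = 1/16 per child.
P(none) = (15/16)^3 = 3375/4096; P(at least one) = 1 − 3375/4096 = 721/4096.

721/4096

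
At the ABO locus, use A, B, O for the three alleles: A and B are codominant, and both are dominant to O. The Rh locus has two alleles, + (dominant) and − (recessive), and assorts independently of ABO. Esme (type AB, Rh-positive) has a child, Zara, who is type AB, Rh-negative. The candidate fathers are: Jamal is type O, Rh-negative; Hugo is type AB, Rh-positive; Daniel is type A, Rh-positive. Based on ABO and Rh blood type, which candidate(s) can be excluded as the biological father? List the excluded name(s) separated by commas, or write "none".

Jamal

A candidate is excluded only if no genotype consistent with his phenotype could produce a type AB, Rh-negative child with a type AB, Rh-positive mother.
Jamal (type O, Rh-): no genotype consistent with that phenotype can produce a type-AB Rh- child with a type-AB mother.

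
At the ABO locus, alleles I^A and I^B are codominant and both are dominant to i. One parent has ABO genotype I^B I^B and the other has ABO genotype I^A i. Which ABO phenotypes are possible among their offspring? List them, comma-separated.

B, AB

Gametes from I^B I^B × I^A i give offspring ABO genotypes I^A I^B, I^B i, i.e. phenotypes B, AB.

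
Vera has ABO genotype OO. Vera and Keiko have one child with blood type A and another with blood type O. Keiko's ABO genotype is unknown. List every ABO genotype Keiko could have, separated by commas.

For each candidate genotype of Keiko, check whether crossing it with OO can produce every observed child phenotype.
  AA → possible child types {A} ✗
  AB → possible child types {A, B} ✗
  AO → possible child types {O, A} ✓
  BB → possible child types {B} ✗
  BO → possible child types {O, B} ✗
  OO → possible child types {O} ✗

AO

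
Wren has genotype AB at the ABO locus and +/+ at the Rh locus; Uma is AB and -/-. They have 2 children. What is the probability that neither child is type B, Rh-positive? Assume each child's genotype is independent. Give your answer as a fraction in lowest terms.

ABO cross AB × AB → 1/4 A, 1/4 B, 1/2 AB.
Rh cross +/+ × -/- → 1 Rh+; so P(type B, Rh-positive) = 1/4 × 1 = 1/4 per child.
P(not type B, Rh-positive) = 3/4 for one child; (3/4)^2 = 9/16.

9/16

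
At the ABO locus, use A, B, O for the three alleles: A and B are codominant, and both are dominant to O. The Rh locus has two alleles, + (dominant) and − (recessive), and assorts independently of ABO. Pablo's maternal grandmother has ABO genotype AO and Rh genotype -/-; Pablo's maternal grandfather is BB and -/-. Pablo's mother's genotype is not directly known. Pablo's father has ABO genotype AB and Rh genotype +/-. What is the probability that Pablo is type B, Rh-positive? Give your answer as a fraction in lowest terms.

3/16

Pablo's mother's ABO genotype from AO × BB: 1/2 AB, 1/2 BO.
Crossing each possibility with the father AB and summing P(type B): 1/2·1/4 + 1/2·1/2 = 3/8.
Similarly for Rh via the mother's Rh distribution: P(Rh+) = 1/2.
Independent loci: 3/8 × 1/2 = 3/16.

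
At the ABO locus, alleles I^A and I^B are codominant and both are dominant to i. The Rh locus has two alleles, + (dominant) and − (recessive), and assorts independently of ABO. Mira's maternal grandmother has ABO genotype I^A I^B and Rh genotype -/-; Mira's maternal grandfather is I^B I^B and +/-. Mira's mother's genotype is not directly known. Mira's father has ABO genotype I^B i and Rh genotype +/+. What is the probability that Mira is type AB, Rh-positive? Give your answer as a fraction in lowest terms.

1/8

Mira's mother's ABO genotype from I^A I^B × I^B I^B: 1/2 I^A I^B, 1/2 I^B I^B.
Crossing each possibility with the father I^B i and summing P(type AB): 1/2·1/4 + 1/2·0 = 1/8.
Similarly for Rh via the mother's Rh distribution: P(Rh+) = 1.
Independent loci: 1/8 × 1 = 1/8.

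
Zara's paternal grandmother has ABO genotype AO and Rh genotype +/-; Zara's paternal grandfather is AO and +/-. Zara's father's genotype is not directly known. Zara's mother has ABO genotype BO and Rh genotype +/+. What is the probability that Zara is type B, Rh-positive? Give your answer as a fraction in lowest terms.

Zara's father's ABO genotype from AO × AO: 1/4 AA, 1/2 AO, 1/4 OO.
Crossing each possibility with the mother BO and summing P(type B): 1/4·0 + 1/2·1/4 + 1/4·1/2 = 1/4.
Similarly for Rh via the father's Rh distribution: P(Rh+) = 1.
Independent loci: 1/4 × 1 = 1/4.

1/4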